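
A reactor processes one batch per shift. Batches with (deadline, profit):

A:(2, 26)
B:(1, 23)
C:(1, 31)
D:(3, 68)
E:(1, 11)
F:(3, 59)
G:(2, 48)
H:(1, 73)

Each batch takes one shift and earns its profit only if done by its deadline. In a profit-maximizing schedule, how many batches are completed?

3

Take jobs in profit order; each goes to the latest open slot no later than its deadline.
Profit order: H=73 D=68 F=59 G=48 C=31 A=26 B=23 E=11
Assign: H→slot 1, D→slot 3, F→slot 2, G skipped, C skipped, A skipped, B skipped, E skipped.
Slots: [1:H] [2:F] [3:D]
3 of 8 scheduled.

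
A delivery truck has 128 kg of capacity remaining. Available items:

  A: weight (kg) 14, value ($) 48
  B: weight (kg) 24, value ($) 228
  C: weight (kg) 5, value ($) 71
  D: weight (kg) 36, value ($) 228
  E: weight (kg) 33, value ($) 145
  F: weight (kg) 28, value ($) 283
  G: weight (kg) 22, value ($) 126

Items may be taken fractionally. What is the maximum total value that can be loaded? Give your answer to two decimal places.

993.12

Sort by value per unit weight and fill in that order.
Ratios (sorted): C 14.20, F 10.11, B 9.50, D 6.33, G 5.73, E 4.39, A 3.43
take C (5 @ 71); take F (28 @ 283); take B (24 @ 228); take D (36 @ 228); take G (22 @ 126); take 13/33 of E → 57.12. Capacity used 128/128.
Total value = 993.12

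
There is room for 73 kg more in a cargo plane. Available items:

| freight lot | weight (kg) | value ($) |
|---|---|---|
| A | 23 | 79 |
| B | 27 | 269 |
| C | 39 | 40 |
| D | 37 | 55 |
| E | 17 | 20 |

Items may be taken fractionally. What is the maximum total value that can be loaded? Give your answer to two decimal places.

382.19

Sort by value per unit weight and fill in that order.
Order: B (269/27=9.96) > A (79/23=3.43) > D (55/37=1.49) > E (20/17=1.18) > C (40/39=1.03)
Fill: take B (27 @ 269) → take A (23 @ 79) → take 23/37 of D → 34.19; 73/73 used.
Total value = 382.19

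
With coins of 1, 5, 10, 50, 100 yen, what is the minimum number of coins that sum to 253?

253 = 2×100 + 1×50 + 3×1
Total coins = 2 + 1 + 3 = 6

6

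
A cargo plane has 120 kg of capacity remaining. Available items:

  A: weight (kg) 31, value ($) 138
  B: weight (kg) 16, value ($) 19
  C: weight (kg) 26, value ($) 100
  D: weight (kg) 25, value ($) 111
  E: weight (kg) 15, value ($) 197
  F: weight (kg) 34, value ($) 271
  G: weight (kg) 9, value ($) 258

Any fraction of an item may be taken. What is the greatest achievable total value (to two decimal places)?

Greedy by value/weight ratio, highest first.
Order: G (258/9=28.67) > E (197/15=13.13) > F (271/34=7.97) > A (138/31=4.45) > D (111/25=4.44) > C (100/26=3.85) > B (19/16=1.19)
Fill: take G (9 @ 258) → take E (15 @ 197) → take F (34 @ 271) → take A (31 @ 138) → take D (25 @ 111) → take 6/26 of C → 23.08; 120/120 used.
Total value = 998.08

998.08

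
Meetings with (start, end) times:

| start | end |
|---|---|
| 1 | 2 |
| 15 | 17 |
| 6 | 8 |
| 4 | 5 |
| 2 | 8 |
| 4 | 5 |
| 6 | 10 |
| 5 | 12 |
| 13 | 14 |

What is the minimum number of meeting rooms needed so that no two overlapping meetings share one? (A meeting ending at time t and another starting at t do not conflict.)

Count concurrent intervals with a sweep; the peak is the room count.
Events (time:±→running): 1:+→1 2:-→0 2:+→1 4:+→2 4:+→3 5:-→2 5:-→1 5:+→2 6:+→3 6:+→4 … peak 4.

4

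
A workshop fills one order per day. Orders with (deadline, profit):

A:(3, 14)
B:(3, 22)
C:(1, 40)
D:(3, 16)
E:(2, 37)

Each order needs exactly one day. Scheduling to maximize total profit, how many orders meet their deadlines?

3

Sort by profit descending; place each in the latest free slot ≤ its deadline.
Profit order: C=40 E=37 B=22 D=16 A=14
Assign: C→slot 1, E→slot 2, B→slot 3, D skipped, A skipped.
Slots: [1:C] [2:E] [3:B]
3 of 5 scheduled.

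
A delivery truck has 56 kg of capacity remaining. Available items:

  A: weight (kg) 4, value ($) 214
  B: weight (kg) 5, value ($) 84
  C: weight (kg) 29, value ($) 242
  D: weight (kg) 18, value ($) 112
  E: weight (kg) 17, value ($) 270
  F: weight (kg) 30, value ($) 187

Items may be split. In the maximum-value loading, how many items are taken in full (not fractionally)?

4

Ratios (sorted): A 53.50, B 16.80, E 15.88, C 8.34, F 6.23, D 6.22
take A (4 @ 214); take B (5 @ 84); take E (17 @ 270); take C (29 @ 242); take 1/30 of F → 6.23. Capacity used 56/56.
4 item(s) taken whole; one partial (take 1/30 of F).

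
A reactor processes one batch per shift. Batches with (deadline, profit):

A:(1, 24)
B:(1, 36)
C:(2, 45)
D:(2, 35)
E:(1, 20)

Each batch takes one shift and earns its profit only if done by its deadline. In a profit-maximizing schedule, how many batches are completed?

2

Take jobs in profit order; each goes to the latest open slot no later than its deadline.
By profit: C(d2,45), B(d1,36), D(d2,35), A(d1,24), E(d1,20)
C→slot 2; B→slot 1; D skipped; A skipped; E skipped.
2 of 5 scheduled.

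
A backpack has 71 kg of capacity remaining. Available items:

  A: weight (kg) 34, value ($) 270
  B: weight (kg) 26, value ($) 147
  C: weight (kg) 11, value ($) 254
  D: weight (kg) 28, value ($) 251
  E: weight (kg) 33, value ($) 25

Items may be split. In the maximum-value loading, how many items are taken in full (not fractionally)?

2

Sort by value per unit weight and fill in that order.
Order: C (254/11=23.09) > D (251/28=8.96) > A (270/34=7.94) > B (147/26=5.65) > E (25/33=0.76)
Fill: take C (11 @ 254) → take D (28 @ 251) → take 32/34 of A → 254.12; 71/71 used.
2 item(s) taken whole; one partial (take 32/34 of A).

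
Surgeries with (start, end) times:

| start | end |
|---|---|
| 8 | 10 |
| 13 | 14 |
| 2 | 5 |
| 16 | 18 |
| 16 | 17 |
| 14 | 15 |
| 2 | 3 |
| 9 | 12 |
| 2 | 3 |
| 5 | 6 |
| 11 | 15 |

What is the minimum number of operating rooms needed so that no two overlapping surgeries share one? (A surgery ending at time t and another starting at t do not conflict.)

Events (time:±→running): 2:+→1 2:+→2 2:+→3 … peak 3.

3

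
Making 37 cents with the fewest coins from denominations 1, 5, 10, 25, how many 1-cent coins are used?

2

37 − 1×25→12 − 1×10→2 − 2×1→0
Count of 1: 2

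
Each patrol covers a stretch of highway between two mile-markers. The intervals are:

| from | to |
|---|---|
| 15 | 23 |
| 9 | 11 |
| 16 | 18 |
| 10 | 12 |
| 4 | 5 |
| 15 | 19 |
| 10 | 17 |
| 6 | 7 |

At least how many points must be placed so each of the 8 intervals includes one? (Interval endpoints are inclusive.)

4

Sort by right endpoint; whenever an interval is uncovered, place a point at its right end.
Sorted: [4,5] [6,7] [9,11] [10,12] [10,17] [16,18] [15,19] [15,23]
{[4,5]} hit by 5; {[6,7]} hit by 7; {[9,11],[10,12],[10,17]} hit by 11; {[16,18],[15,19],[15,23]} hit by 18.
Points: 5, 7, 11, 18 (4 total).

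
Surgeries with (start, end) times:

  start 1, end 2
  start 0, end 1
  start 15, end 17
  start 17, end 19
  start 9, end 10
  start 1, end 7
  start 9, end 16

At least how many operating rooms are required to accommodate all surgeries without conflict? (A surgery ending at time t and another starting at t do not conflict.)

2

Count concurrent intervals with a sweep; the peak is the room count.
Events (time:±→running): 0:+→1 1:-→0 1:+→1 1:+→2 … peak 2.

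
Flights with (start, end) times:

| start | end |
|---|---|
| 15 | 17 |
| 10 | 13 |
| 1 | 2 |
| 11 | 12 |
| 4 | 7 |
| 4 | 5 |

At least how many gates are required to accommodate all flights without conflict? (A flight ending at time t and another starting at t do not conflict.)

Events (time:±→running): 1:+→1 2:-→0 4:+→1 4:+→2 … peak 2.

2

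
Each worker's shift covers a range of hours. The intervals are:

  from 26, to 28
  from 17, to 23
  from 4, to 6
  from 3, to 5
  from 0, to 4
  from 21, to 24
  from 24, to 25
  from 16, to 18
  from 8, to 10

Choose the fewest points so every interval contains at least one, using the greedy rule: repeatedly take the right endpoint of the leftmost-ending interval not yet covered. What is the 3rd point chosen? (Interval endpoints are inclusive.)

By right end: [0,4]  [3,5]  [4,6]  [8,10]  [16,18]  [17,23]  [21,24]  [24,25]  [26,28]
[0,4] uncovered → point at 4; [8,10] uncovered → point at 10; [16,18] uncovered → point at 18; [21,24] uncovered → point at 24; [26,28] uncovered → point at 28.
Points: 4, 10, 18, 24, 28 (5 total).

18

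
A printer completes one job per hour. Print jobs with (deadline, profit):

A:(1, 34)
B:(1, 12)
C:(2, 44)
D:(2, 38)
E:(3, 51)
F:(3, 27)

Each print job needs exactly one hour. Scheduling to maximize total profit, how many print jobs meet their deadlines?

3

Sort by profit descending; place each in the latest free slot ≤ its deadline.
Profit order: E=51 C=44 D=38 A=34 F=27 B=12
Assign: E→slot 3, C→slot 2, D→slot 1, A skipped, F skipped, B skipped.
Slots: [1:D] [2:C] [3:E]
3 of 6 scheduled.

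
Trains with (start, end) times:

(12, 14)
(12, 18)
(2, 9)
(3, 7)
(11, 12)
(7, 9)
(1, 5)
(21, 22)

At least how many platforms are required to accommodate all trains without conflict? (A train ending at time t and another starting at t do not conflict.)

starts: [1, 2, 3, 7, 11, 12, 12, 21]
ends:   [5, 7, 9, 9, 12, 14, 18, 22]
s1→1 s2→2 s3→3  — peak 3.

3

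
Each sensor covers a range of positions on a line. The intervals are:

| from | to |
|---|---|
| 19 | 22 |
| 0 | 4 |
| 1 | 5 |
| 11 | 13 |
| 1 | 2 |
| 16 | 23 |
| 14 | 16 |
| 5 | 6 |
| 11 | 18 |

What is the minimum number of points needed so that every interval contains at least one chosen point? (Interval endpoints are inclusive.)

By right end: [1,2]  [0,4]  [1,5]  [5,6]  [11,13]  [14,16]  [11,18]  [19,22]  [16,23]
[1,2] uncovered → point at 2; [5,6] uncovered → point at 6; [11,13] uncovered → point at 13; [14,16] uncovered → point at 16; [19,22] uncovered → point at 22.
Points: 2, 6, 13, 16, 22 (5 total).

5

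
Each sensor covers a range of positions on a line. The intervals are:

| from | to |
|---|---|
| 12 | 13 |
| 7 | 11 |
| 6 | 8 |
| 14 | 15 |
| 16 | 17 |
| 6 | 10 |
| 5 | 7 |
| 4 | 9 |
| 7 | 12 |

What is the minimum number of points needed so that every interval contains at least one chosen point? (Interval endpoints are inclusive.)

Sort by right endpoint; whenever an interval is uncovered, place a point at its right end.
Sorted: [5,7] [6,8] [4,9] [6,10] [7,11] [7,12] [12,13] [14,15] [16,17]
{[5,7],[6,8],[4,9],[6,10],[7,11],[7,12]} hit by 7; {[12,13]} hit by 13; {[14,15]} hit by 15; {[16,17]} hit by 17.
Points: 7, 13, 15, 17 (4 total).

4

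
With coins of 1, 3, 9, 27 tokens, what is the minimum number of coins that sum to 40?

Use the largest denomination that fits, subtract, and repeat.
40 = 1×27 + 1×9 + 1×3 + 1×1
Total coins = 1 + 1 + 1 + 1 = 4

4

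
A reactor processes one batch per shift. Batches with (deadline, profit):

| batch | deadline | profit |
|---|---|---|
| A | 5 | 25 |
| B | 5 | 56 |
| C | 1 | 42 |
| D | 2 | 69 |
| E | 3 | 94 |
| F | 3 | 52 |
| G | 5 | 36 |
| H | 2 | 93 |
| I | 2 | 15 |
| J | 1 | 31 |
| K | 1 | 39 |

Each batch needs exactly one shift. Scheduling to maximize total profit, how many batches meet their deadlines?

Sort by profit descending; place each in the latest free slot ≤ its deadline.
By profit: E(d3,94), H(d2,93), D(d2,69), B(d5,56), F(d3,52), C(d1,42), K(d1,39), G(d5,36), J(d1,31), A(d5,25), I(d2,15)
E→slot 3; H→slot 2; D→slot 1; B→slot 5; F skipped; C skipped; K skipped; G→slot 4; J skipped; A skipped; I skipped.
5 of 11 scheduled.

5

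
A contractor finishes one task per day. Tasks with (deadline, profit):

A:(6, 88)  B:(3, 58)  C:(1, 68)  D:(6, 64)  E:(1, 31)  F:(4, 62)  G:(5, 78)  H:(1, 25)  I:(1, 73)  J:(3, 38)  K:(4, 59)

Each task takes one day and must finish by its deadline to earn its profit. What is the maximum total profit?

Sort by profit descending; place each in the latest free slot ≤ its deadline.
Profit order: A=88 G=78 I=73 C=68 D=64 F=62 K=59 B=58 J=38 E=31 H=25
Assign: A→slot 6, G→slot 5, I→slot 1, C skipped, D→slot 4, F→slot 3, K→slot 2, B skipped, J skipped, E skipped, H skipped.
Slots: [1:I] [2:K] [3:F] [4:D] [5:G] [6:A]
Profit = 73 + 59 + 62 + 64 + 78 + 88 = 424

424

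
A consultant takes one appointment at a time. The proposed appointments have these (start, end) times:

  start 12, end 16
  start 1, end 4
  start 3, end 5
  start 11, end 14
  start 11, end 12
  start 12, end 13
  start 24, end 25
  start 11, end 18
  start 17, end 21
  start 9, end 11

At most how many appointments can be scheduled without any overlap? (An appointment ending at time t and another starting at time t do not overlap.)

6

Greedy by earliest finish: after sorting by end time, pick each interval compatible with the last pick.
Sorted by end: (1,4)  (3,5)  (9,11)  (11,12)  (12,13)  (11,14)  (12,16)  (11,18)  (17,21)  (24,25)
take (1,4); take (9,11); take (11,12); take (12,13); skip (12,16); skip (11,18); take (17,21); take (24,25).
Selected 6 appointments.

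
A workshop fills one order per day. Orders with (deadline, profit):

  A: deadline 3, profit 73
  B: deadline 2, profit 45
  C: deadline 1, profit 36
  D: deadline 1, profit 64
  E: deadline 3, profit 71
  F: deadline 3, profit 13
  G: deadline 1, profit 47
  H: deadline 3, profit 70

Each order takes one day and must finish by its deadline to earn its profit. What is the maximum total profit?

By profit: A(d3,73), E(d3,71), H(d3,70), D(d1,64), G(d1,47), B(d2,45), C(d1,36), F(d3,13)
A→slot 3; E→slot 2; H→slot 1; D skipped; G skipped; B skipped; C skipped; F skipped.
Profit = 70 + 71 + 73 = 214

214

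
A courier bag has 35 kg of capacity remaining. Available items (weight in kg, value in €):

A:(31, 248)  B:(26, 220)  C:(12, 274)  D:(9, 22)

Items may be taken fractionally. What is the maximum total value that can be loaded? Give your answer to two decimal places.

Greedy by value/weight ratio, highest first.
Order: C (274/12=22.83) > B (220/26=8.46) > A (248/31=8.00) > D (22/9=2.44)
Fill: take C (12 @ 274) → take 23/26 of B → 194.62; 35/35 used.
Total value = 468.62

468.62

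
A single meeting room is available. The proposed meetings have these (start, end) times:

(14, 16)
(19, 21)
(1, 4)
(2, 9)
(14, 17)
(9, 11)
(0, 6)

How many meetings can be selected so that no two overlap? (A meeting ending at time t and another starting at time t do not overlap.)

4

Sort by end time and greedily take each interval whose start is ≥ the last chosen end.
By end time: (1,4), (0,6), (2,9), (9,11), (14,16), (14,17), (19,21).
Pick (1,4); next start ≥ 4 → (9,11); next start ≥ 11 → (14,16); next start ≥ 16 → (19,21).
Selected 4 meetings.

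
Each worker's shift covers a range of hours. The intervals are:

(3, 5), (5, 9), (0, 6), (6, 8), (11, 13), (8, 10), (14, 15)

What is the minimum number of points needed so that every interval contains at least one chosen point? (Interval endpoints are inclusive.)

4

Sort by right endpoint; whenever an interval is uncovered, place a point at its right end.
Sorted: [3,5] [0,6] [6,8] [5,9] [8,10] [11,13] [14,15]
{[3,5],[0,6]} hit by 5; {[6,8],[5,9],[8,10]} hit by 8; {[11,13]} hit by 13; {[14,15]} hit by 15.
Points: 5, 8, 13, 15 (4 total).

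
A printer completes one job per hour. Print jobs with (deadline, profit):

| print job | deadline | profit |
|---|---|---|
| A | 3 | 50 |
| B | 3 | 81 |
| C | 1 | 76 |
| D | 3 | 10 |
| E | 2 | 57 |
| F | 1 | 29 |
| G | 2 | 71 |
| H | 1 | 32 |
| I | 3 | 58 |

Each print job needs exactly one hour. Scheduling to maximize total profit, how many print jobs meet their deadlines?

Take jobs in profit order; each goes to the latest open slot no later than its deadline.
By profit: B(d3,81), C(d1,76), G(d2,71), I(d3,58), E(d2,57), A(d3,50), H(d1,32), F(d1,29), D(d3,10)
B→slot 3; C→slot 1; G→slot 2; I skipped; E skipped; A skipped; H skipped; F skipped; D skipped.
3 of 9 scheduled.

3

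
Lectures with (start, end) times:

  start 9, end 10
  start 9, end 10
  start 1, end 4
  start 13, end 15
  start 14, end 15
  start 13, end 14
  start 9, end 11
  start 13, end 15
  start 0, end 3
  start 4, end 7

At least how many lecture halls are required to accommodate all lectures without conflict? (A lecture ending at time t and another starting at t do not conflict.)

Count concurrent intervals with a sweep; the peak is the room count.
Events (time:±→running): 0:+→1 1:+→2 3:-→1 4:-→0 4:+→1 7:-→0 9:+→1 9:+→2 9:+→3 … peak 3.

3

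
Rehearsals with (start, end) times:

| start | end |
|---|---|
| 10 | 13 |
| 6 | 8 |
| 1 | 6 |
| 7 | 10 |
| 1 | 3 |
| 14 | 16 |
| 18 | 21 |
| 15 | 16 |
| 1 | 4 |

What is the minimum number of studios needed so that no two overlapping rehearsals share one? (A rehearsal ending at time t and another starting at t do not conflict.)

3

Count concurrent intervals with a sweep; the peak is the room count.
Events (time:±→running): 1:+→1 1:+→2 1:+→3 … peak 3.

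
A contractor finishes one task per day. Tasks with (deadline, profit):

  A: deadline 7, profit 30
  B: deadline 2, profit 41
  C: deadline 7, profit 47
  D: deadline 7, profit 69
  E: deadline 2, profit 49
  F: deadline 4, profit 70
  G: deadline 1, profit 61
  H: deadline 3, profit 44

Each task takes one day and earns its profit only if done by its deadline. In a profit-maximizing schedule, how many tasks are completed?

7

Sort by profit descending; place each in the latest free slot ≤ its deadline.
Profit order: F=70 D=69 G=61 E=49 C=47 H=44 B=41 A=30
Assign: F→slot 4, D→slot 7, G→slot 1, E→slot 2, C→slot 6, H→slot 3, B skipped, A→slot 5.
Slots: [1:G] [2:E] [3:H] [4:F] [5:A] [6:C] [7:D]
7 of 8 scheduled.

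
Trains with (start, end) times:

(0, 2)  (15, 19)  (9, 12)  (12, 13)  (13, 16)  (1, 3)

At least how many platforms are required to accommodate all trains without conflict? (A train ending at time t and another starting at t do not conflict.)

Events (time:±→running): 0:+→1 1:+→2 … peak 2.

2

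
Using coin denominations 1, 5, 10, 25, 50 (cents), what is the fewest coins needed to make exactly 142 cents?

Greedy: take as many of the largest coin as possible, then repeat with the remainder.
142 − 2×50→42 − 1×25→17 − 1×10→7 − 1×5→2 − 2×1→0
Total coins = 2 + 1 + 1 + 1 + 2 = 7

7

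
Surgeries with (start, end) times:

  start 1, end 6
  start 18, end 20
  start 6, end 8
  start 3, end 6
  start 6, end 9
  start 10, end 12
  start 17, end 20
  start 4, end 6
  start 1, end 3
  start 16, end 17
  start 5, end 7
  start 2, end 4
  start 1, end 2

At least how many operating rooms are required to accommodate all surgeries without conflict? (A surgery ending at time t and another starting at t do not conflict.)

starts: [1, 1, 1, 2, 3, 4, 5, 6, 6, 10, 16, 17, 18]
ends:   [2, 3, 4, 6, 6, 6, 7, 8, 9, 12, 17, 20, 20]
s1→1 s1→2 s1→3 e2→2 s2→3 e3→2 s3→3 e4→2 s4→3 s5→4  — peak 4.

4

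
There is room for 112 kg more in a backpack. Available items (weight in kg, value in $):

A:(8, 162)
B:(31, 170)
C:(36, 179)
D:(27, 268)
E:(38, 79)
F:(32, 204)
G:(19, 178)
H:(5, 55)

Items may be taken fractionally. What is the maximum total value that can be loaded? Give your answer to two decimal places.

982.16

Sort by value per unit weight and fill in that order.
Order: A (162/8=20.25) > H (55/5=11.00) > D (268/27=9.93) > G (178/19=9.37) > F (204/32=6.38) > B (170/31=5.48) > C (179/36=4.97) > E (79/38=2.08)
Fill: take A (8 @ 162) → take H (5 @ 55) → take D (27 @ 268) → take G (19 @ 178) → take F (32 @ 204) → take 21/31 of B → 115.16; 112/112 used.
Total value = 982.16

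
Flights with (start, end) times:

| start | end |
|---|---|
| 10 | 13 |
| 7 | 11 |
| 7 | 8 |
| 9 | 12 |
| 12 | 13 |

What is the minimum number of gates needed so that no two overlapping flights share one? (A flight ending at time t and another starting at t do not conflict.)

3

Events (time:±→running): 7:+→1 7:+→2 8:-→1 9:+→2 10:+→3 … peak 3.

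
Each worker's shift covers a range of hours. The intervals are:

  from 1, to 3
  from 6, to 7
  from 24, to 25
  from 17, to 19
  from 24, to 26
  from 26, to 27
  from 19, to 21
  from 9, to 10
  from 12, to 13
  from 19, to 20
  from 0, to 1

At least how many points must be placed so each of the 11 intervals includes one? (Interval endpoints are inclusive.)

7

Sort by right endpoint; whenever an interval is uncovered, place a point at its right end.
By right end: [0,1]  [1,3]  [6,7]  [9,10]  [12,13]  [17,19]  [19,20]  [19,21]  [24,25]  [24,26]  [26,27]
[0,1] uncovered → point at 1; [6,7] uncovered → point at 7; [9,10] uncovered → point at 10; [12,13] uncovered → point at 13; [17,19] uncovered → point at 19; [24,25] uncovered → point at 25; [26,27] uncovered → point at 27.
Points: 1, 7, 10, 13, 19, 25, 27 (7 total).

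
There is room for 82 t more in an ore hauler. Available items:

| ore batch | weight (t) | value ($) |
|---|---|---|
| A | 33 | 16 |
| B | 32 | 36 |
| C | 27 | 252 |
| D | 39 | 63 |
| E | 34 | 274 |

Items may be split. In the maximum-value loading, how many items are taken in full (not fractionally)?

Ratios (sorted): C 9.33, E 8.06, D 1.62, B 1.12, A 0.48
take C (27 @ 252); take E (34 @ 274); take 21/39 of D → 33.92. Capacity used 82/82.
2 item(s) taken whole; one partial (take 21/39 of D).

2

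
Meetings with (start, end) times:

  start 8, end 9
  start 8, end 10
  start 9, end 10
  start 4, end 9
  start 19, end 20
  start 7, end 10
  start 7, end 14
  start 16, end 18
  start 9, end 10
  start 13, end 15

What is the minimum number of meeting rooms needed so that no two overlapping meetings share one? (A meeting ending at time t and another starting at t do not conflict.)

Count concurrent intervals with a sweep; the peak is the room count.
starts: [4, 7, 7, 8, 8, 9, 9, 13, 16, 19]
ends:   [9, 9, 10, 10, 10, 10, 14, 15, 18, 20]
s4→1 s7→2 s7→3 s8→4 s8→5  — peak 5.

5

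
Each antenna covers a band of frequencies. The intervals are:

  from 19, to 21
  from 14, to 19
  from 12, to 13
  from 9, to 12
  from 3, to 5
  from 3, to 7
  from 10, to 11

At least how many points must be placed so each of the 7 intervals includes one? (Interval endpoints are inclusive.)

Process intervals by earliest right end; each time one isn't hit yet, stab at its right endpoint.
Sorted: [3,5] [3,7] [10,11] [9,12] [12,13] [14,19] [19,21]
{[3,5],[3,7]} hit by 5; {[10,11],[9,12]} hit by 11; {[12,13]} hit by 13; {[14,19],[19,21]} hit by 19.
Points: 5, 11, 13, 19 (4 total).

4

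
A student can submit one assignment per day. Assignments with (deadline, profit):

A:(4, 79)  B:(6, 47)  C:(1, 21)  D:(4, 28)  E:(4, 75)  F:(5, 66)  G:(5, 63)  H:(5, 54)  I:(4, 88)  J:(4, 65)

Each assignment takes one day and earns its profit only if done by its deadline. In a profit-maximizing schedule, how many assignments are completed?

Sort by profit descending; place each in the latest free slot ≤ its deadline.
By profit: I(d4,88), A(d4,79), E(d4,75), F(d5,66), J(d4,65), G(d5,63), H(d5,54), B(d6,47), D(d4,28), C(d1,21)
I→slot 4; A→slot 3; E→slot 2; F→slot 5; J→slot 1; G skipped; H skipped; B→slot 6; D skipped; C skipped.
6 of 10 scheduled.

6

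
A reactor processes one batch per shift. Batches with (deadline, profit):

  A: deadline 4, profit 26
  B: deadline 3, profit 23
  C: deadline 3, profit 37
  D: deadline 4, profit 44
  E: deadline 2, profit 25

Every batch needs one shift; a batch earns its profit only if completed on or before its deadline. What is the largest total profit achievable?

132

By profit: D(d4,44), C(d3,37), A(d4,26), E(d2,25), B(d3,23)
D→slot 4; C→slot 3; A→slot 2; E→slot 1; B skipped.
Profit = 25 + 26 + 37 + 44 = 132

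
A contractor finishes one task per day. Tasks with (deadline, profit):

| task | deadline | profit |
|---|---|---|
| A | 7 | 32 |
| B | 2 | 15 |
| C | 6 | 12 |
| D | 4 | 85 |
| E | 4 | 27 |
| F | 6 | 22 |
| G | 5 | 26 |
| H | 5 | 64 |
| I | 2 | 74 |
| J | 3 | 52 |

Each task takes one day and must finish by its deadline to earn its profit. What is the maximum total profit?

By profit: D(d4,85), I(d2,74), H(d5,64), J(d3,52), A(d7,32), E(d4,27), G(d5,26), F(d6,22), B(d2,15), C(d6,12)
D→slot 4; I→slot 2; H→slot 5; J→slot 3; A→slot 7; E→slot 1; G skipped; F→slot 6; B skipped; C skipped.
Profit = 27 + 74 + 52 + 85 + 64 + 22 + 32 = 356

356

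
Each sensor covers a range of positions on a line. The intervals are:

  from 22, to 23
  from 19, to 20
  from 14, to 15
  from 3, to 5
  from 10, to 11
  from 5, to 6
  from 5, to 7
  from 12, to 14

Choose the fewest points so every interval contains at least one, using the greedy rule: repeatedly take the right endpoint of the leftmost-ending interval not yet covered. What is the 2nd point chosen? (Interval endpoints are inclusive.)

11

By right end: [3,5]  [5,6]  [5,7]  [10,11]  [12,14]  [14,15]  [19,20]  [22,23]
[3,5] uncovered → point at 5; [10,11] uncovered → point at 11; [12,14] uncovered → point at 14; [19,20] uncovered → point at 20; [22,23] uncovered → point at 23.
Points: 5, 11, 14, 20, 23 (5 total).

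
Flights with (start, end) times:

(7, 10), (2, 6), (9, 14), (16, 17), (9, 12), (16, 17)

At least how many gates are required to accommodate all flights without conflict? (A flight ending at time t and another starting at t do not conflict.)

3

Count concurrent intervals with a sweep; the peak is the room count.
Events (time:±→running): 2:+→1 6:-→0 7:+→1 9:+→2 9:+→3 … peak 3.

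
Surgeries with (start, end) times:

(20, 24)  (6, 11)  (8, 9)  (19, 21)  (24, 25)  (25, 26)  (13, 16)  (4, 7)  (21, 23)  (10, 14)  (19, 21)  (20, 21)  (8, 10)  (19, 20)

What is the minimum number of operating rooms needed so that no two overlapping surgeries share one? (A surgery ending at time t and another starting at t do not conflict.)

4

starts: [4, 6, 8, 8, 10, 13, 19, 19, 19, 20, 20, 21, 24, 25]
ends:   [7, 9, 10, 11, 14, 16, 20, 21, 21, 21, 23, 24, 25, 26]
s4→1 s6→2 e7→1 s8→2 s8→3 e9→2 e10→1 s10→2 e11→1 s13→2 e14→1 e16→0 s19→1 s19→2 s19→3 e20→2 s20→3 s20→4  — peak 4.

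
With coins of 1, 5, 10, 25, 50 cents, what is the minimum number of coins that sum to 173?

8

173 = 3×50 + 2×10 + 3×1
Total coins = 3 + 2 + 3 = 8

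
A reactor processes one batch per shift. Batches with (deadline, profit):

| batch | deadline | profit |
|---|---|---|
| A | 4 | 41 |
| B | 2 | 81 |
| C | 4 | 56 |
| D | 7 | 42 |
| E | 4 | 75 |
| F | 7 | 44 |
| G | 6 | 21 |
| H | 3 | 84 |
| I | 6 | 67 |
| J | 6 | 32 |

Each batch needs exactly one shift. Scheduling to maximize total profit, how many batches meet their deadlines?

By profit: H(d3,84), B(d2,81), E(d4,75), I(d6,67), C(d4,56), F(d7,44), D(d7,42), A(d4,41), J(d6,32), G(d6,21)
H→slot 3; B→slot 2; E→slot 4; I→slot 6; C→slot 1; F→slot 7; D→slot 5; A skipped; J skipped; G skipped.
7 of 10 scheduled.

7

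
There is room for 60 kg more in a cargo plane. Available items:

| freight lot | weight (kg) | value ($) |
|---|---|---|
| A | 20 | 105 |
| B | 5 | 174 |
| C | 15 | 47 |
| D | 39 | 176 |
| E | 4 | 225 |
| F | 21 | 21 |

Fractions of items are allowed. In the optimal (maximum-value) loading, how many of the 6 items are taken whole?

Order: E (225/4=56.25) > B (174/5=34.80) > A (105/20=5.25) > D (176/39=4.51) > C (47/15=3.13) > F (21/21=1.00)
Fill: take E (4 @ 225) → take B (5 @ 174) → take A (20 @ 105) → take 31/39 of D → 139.90; 60/60 used.
3 item(s) taken whole; one partial (take 31/39 of D).

3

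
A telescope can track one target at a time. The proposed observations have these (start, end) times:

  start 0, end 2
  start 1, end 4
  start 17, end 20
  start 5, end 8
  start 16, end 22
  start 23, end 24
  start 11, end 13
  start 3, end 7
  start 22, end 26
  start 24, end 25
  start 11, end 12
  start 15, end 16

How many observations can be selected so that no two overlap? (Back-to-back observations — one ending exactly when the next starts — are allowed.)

7

Sorted by end: (0,2)  (1,4)  (3,7)  (5,8)  (11,12)  (11,13)  (15,16)  (17,20)  (16,22)  (23,24)  (24,25)  (22,26)
take (0,2); skip (1,4); take (3,7); skip (5,8); take (11,12); skip (11,13); take (15,16); take (17,20); take (23,24); take (24,25); skip (22,26).
Selected 7 observations.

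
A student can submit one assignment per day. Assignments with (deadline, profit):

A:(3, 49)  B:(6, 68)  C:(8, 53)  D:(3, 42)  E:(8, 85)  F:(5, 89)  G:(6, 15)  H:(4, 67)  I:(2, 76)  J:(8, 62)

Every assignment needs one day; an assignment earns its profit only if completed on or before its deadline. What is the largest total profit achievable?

Take jobs in profit order; each goes to the latest open slot no later than its deadline.
By profit: F(d5,89), E(d8,85), I(d2,76), B(d6,68), H(d4,67), J(d8,62), C(d8,53), A(d3,49), D(d3,42), G(d6,15)
F→slot 5; E→slot 8; I→slot 2; B→slot 6; H→slot 4; J→slot 7; C→slot 3; A→slot 1; D skipped; G skipped.
Profit = 49 + 76 + 53 + 67 + 89 + 68 + 62 + 85 = 549

549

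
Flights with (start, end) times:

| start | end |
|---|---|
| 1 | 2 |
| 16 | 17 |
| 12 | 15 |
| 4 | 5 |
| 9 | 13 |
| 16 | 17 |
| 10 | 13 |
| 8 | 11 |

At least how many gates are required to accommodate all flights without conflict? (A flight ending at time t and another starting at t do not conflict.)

3

The answer is the maximum number of intervals overlapping at any instant.
Events (time:±→running): 1:+→1 2:-→0 4:+→1 5:-→0 8:+→1 9:+→2 10:+→3 … peak 3.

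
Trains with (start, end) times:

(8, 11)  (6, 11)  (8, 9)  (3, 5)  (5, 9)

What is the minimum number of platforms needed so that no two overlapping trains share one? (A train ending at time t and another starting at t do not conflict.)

4

Events (time:±→running): 3:+→1 5:-→0 5:+→1 6:+→2 8:+→3 8:+→4 … peak 4.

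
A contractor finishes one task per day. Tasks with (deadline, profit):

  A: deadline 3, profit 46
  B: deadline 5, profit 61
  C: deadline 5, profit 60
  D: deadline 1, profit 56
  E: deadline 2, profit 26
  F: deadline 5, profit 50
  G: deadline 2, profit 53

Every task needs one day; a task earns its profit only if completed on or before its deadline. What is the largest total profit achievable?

280

Sort by profit descending; place each in the latest free slot ≤ its deadline.
By profit: B(d5,61), C(d5,60), D(d1,56), G(d2,53), F(d5,50), A(d3,46), E(d2,26)
B→slot 5; C→slot 4; D→slot 1; G→slot 2; F→slot 3; A skipped; E skipped.
Profit = 56 + 53 + 50 + 60 + 61 = 280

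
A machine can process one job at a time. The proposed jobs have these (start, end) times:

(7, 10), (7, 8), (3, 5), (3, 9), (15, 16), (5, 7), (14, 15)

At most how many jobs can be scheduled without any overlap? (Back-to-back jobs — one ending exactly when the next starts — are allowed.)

Sorted by end: (3,5)  (5,7)  (7,8)  (3,9)  (7,10)  (14,15)  (15,16)
take (3,5); take (5,7); take (7,8); take (14,15); take (15,16).
Selected 5 jobs.

5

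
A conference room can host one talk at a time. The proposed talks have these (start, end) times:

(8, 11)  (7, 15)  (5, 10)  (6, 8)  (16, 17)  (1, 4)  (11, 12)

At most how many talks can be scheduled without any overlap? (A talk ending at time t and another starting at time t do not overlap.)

5

Greedy by earliest finish: after sorting by end time, pick each interval compatible with the last pick.
Sorted by end: (1,4)  (6,8)  (5,10)  (8,11)  (11,12)  (7,15)  (16,17)
take (1,4); take (6,8); take (8,11); take (11,12); skip (7,15); take (16,17).
Selected 5 talks.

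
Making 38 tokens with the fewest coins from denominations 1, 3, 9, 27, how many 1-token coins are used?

38 − 1×27→11 − 1×9→2 − 2×1→0
Count of 1: 2

2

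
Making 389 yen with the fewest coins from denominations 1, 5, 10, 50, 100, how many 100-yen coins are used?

389 = 3×100 + 1×50 + 3×10 + 1×5 + 4×1
Count of 100: 3

3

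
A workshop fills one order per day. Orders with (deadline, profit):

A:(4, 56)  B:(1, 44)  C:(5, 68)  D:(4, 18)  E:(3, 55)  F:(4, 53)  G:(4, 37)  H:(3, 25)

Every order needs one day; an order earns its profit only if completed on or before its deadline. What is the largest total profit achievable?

276

By profit: C(d5,68), A(d4,56), E(d3,55), F(d4,53), B(d1,44), G(d4,37), H(d3,25), D(d4,18)
C→slot 5; A→slot 4; E→slot 3; F→slot 2; B→slot 1; G skipped; H skipped; D skipped.
Profit = 44 + 53 + 55 + 56 + 68 = 276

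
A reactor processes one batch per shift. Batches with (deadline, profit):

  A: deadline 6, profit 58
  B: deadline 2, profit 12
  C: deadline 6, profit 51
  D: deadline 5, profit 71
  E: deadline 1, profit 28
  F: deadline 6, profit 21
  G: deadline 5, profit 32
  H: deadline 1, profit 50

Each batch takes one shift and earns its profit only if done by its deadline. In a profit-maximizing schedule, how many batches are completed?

6

Profit order: D=71 A=58 C=51 H=50 G=32 E=28 F=21 B=12
Assign: D→slot 5, A→slot 6, C→slot 4, H→slot 1, G→slot 3, E skipped, F→slot 2, B skipped.
Slots: [1:H] [2:F] [3:G] [4:C] [5:D] [6:A]
6 of 8 scheduled.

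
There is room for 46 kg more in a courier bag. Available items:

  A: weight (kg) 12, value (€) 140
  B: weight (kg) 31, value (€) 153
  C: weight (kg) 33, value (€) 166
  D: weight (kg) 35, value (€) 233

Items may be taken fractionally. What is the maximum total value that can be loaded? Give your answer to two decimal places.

Sort by value per unit weight and fill in that order.
Order: A (140/12=11.67) > D (233/35=6.66) > C (166/33=5.03) > B (153/31=4.94)
Fill: take A (12 @ 140) → take 34/35 of D → 226.34; 46/46 used.
Total value = 366.34

366.34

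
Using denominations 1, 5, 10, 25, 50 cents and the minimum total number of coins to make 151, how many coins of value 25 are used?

151 − 3×50→1 − 1×1→0
Count of 25: 0

0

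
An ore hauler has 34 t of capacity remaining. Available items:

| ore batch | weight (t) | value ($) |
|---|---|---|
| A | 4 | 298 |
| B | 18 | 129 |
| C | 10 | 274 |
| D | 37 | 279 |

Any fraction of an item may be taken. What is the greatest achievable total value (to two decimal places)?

Order: A (298/4=74.50) > C (274/10=27.40) > D (279/37=7.54) > B (129/18=7.17)
Fill: take A (4 @ 298) → take C (10 @ 274) → take 20/37 of D → 150.81; 34/34 used.
Total value = 722.81

722.81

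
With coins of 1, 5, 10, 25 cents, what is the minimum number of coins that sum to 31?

31 − 1×25→6 − 1×5→1 − 1×1→0
Total coins = 1 + 1 + 1 = 3

3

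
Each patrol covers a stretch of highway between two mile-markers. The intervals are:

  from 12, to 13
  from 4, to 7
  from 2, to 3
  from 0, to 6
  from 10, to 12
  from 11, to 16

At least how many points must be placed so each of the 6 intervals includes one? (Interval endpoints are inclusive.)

3

Process intervals by earliest right end; each time one isn't hit yet, stab at its right endpoint.
Sorted: [2,3] [0,6] [4,7] [10,12] [12,13] [11,16]
{[2,3],[0,6]} hit by 3; {[4,7]} hit by 7; {[10,12],[12,13],[11,16]} hit by 12.
Points: 3, 7, 12 (3 total).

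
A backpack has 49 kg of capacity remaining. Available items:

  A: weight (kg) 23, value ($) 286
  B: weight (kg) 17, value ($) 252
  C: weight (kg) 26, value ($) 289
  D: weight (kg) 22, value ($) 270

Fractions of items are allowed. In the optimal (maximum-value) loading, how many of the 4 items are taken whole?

2

Sort by value per unit weight and fill in that order.
Ratios (sorted): B 14.82, A 12.43, D 12.27, C 11.12
take B (17 @ 252); take A (23 @ 286); take 9/22 of D → 110.45. Capacity used 49/49.
2 item(s) taken whole; one partial (take 9/22 of D).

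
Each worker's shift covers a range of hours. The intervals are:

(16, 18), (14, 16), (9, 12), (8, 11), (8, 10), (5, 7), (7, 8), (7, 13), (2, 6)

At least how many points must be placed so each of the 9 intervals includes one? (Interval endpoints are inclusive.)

4

Sorted: [2,6] [5,7] [7,8] [8,10] [8,11] [9,12] [7,13] [14,16] [16,18]
{[2,6],[5,7]} hit by 6; {[7,8],[8,10],[8,11]} hit by 8; {[9,12],[7,13]} hit by 12; {[14,16],[16,18]} hit by 16.
Points: 6, 8, 12, 16 (4 total).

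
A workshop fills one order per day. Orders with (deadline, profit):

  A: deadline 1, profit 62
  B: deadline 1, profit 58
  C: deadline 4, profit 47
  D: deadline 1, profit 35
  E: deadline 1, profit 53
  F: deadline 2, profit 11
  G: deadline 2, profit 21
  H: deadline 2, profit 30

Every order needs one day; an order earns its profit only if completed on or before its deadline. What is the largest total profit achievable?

By profit: A(d1,62), B(d1,58), E(d1,53), C(d4,47), D(d1,35), H(d2,30), G(d2,21), F(d2,11)
A→slot 1; B skipped; E skipped; C→slot 4; D skipped; H→slot 2; G skipped; F skipped.
Profit = 62 + 30 + 47 = 139

139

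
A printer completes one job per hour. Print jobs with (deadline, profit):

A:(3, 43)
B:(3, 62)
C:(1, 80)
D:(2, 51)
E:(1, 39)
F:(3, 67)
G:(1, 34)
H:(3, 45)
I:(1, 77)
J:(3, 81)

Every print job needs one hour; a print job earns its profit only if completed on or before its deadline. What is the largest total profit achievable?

Take jobs in profit order; each goes to the latest open slot no later than its deadline.
Profit order: J=81 C=80 I=77 F=67 B=62 D=51 H=45 A=43 E=39 G=34
Assign: J→slot 3, C→slot 1, I skipped, F→slot 2, B skipped, D skipped, H skipped, A skipped, E skipped, G skipped.
Slots: [1:C] [2:F] [3:J]
Profit = 80 + 67 + 81 = 228

228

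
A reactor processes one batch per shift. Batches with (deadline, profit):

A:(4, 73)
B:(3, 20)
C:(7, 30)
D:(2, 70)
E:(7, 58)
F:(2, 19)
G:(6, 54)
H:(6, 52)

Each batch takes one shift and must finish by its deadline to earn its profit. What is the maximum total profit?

357

Sort by profit descending; place each in the latest free slot ≤ its deadline.
By profit: A(d4,73), D(d2,70), E(d7,58), G(d6,54), H(d6,52), C(d7,30), B(d3,20), F(d2,19)
A→slot 4; D→slot 2; E→slot 7; G→slot 6; H→slot 5; C→slot 3; B→slot 1; F skipped.
Profit = 20 + 70 + 30 + 73 + 52 + 54 + 58 = 357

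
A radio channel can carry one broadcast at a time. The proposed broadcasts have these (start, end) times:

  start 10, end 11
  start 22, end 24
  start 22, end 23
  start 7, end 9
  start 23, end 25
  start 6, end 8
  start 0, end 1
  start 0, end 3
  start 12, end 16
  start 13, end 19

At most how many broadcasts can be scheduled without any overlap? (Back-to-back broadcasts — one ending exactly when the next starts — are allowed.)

6

Order by finish time; keep every interval that doesn't clash with the previous kept one.
By end time: (0,1), (0,3), (6,8), (7,9), (10,11), (12,16), (13,19), (22,23), (22,24), (23,25).
Pick (0,1); next start ≥ 1 → (6,8); next start ≥ 8 → (10,11); next start ≥ 11 → (12,16); next start ≥ 16 → (22,23); next start ≥ 23 → (23,25).
Selected 6 broadcasts.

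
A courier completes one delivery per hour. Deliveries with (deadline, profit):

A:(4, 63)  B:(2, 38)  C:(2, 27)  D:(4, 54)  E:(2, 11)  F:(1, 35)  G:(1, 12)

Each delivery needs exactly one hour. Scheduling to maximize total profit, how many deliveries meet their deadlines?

4

Sort by profit descending; place each in the latest free slot ≤ its deadline.
Profit order: A=63 D=54 B=38 F=35 C=27 G=12 E=11
Assign: A→slot 4, D→slot 3, B→slot 2, F→slot 1, C skipped, G skipped, E skipped.
Slots: [1:F] [2:B] [3:D] [4:A]
4 of 7 scheduled.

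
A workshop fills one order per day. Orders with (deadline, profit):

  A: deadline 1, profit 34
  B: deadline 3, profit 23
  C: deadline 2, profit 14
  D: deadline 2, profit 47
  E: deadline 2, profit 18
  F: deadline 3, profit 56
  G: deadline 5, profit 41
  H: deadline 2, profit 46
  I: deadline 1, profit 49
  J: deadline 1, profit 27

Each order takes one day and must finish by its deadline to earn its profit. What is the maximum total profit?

193

Take jobs in profit order; each goes to the latest open slot no later than its deadline.
By profit: F(d3,56), I(d1,49), D(d2,47), H(d2,46), G(d5,41), A(d1,34), J(d1,27), B(d3,23), E(d2,18), C(d2,14)
F→slot 3; I→slot 1; D→slot 2; H skipped; G→slot 5; A skipped; J skipped; B skipped; E skipped; C skipped.
Profit = 49 + 47 + 56 + 41 = 193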